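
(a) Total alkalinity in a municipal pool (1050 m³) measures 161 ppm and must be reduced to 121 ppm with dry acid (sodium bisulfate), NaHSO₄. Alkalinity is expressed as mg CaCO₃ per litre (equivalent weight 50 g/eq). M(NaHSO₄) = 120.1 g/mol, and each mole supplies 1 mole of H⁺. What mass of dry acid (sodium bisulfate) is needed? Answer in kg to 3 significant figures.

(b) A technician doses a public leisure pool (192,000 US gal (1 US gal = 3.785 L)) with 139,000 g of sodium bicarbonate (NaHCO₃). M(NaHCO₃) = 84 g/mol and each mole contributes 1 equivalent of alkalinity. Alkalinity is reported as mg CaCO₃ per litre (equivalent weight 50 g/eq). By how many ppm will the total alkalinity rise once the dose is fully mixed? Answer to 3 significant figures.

(a) Volume: 1050 m³ = 1,050,000 L.
(a) Alkalinity to neutralize: (161 − 121) = 40 mg/L as CaCO₃ × 1,050,000 L = 42,000 g as CaCO₃.
(a) Equivalents of H⁺ required: 42,000 ÷ 50 g/eq = 840 eq = 840 mol NaHSO₄.
(a) Mass of NaHSO₄: 840 × 120.1 = 100,900 g.

(b) Volume: 192,000 US gal × 3.785 L/gal = 726,720 L.
(b) Moles of NaHCO₃: 139,000 g ÷ 84 g/mol = 1655 mol → 1655 eq of alkalinity.
(b) As CaCO₃: 1655 eq × 50 g/eq = 82,740 g.
(b) Rise: 82,740 g / 726,720 L × 1000 = 113.9 mg/L.

(a) 101 kg; (b) 114 ppm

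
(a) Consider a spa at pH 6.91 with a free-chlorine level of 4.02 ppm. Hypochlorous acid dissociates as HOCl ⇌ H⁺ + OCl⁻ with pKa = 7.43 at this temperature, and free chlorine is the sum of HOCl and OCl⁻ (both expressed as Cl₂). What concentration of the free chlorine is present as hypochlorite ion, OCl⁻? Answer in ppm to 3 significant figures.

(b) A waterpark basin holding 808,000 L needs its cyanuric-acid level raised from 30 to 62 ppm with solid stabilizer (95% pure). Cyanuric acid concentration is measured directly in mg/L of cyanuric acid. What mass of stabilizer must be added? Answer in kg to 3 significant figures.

(a) 0.932 ppm; (b) 27.2 kg

(a) [OCl⁻]/[HOCl] = 10^(pH − pKa) = 10^(6.91 − 7.43) = 10^-0.52 = 0.302.
(a) Fraction as HOCl = 1 / (1 + 0.302) = 0.7681.
(a) OCl⁻ = (1 − 0.7681) × 4.02 ppm = 0.9324 ppm.

(b) CYA to add: (62 − 30) = 32 mg/L × 808,000 L = 25,860 g cyanuric acid.
(b) At 95% purity: 25,860 / 0.95 = 27,220 g product.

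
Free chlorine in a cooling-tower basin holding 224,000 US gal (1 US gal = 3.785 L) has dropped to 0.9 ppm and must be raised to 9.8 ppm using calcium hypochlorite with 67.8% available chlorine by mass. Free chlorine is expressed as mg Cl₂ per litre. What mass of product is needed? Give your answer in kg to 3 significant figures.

Volume: 224,000 US gal × 3.785 L/gal = 847,840 L.
Chlorine deficit: 9.8 − 0.9 = 8.9 ppm = 8.9 mg/L as Cl₂.
Cl₂ equivalent needed: 8.9 mg/L × 847,840 L = 7,546,000 mg = 7546 g.
Product at 67.8% available chlorine: 7546 / 0.678 = 11,130 g.

11.1 kg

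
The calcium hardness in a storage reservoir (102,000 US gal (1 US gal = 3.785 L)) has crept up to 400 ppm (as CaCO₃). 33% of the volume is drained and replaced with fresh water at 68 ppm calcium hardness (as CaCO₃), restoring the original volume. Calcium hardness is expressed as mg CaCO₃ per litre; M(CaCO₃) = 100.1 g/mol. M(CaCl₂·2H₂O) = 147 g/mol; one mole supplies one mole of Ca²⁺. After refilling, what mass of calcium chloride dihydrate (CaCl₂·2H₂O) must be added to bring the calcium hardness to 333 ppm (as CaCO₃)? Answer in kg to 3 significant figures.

Volume: 102,000 US gal × 3.785 L/gal = 386,070 L.
After draining 33% and refilling: 400 × 0.67 + 68 × 0.33 = 290.44 ppm.
Deficit to target: 333 − 290.44 = 42.56 mg/L.
As CaCO₃: 42.56 mg/L × 386,070 L = 16,430 g; ÷ 100.1 = 164.1 mol Ca²⁺.
Mass: 164.1 × 147 = 24,130 g.

24.1 kg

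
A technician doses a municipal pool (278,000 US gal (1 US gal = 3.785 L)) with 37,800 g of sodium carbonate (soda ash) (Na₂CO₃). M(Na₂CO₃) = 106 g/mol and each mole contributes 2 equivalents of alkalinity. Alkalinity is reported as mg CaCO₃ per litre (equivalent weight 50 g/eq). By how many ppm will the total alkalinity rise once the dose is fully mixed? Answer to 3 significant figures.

33.9 ppm

Volume: 278,000 US gal × 3.785 L/gal = 1,052,230 L.
Moles of Na₂CO₃: 37,800 g ÷ 106 g/mol = 356.6 mol → 713.2 eq of alkalinity.
As CaCO₃: 713.2 eq × 50 g/eq = 35,660 g.
Rise: 35,660 g / 1,052,230 L × 1000 = 33.89 mg/L.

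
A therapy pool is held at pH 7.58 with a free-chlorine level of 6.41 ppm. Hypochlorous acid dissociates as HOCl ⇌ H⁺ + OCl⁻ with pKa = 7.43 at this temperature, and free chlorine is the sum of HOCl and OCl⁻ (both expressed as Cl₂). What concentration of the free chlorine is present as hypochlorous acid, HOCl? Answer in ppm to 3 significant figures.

[OCl⁻]/[HOCl] = 10^(pH − pKa) = 10^(7.58 − 7.43) = 10^0.15 = 1.413.
Fraction as HOCl = 1 / (1 + 1.413) = 0.4145.
HOCl = 0.4145 × 6.41 ppm = 2.657 ppm.

2.66 ppm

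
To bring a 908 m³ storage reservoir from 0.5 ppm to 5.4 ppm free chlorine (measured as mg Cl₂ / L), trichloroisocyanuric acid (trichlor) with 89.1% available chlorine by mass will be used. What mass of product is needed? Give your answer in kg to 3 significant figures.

Volume: 908 m³ = 908,000 L.
Chlorine deficit: 5.4 − 0.5 = 4.9 ppm = 4.9 mg/L as Cl₂.
Cl₂ equivalent needed: 4.9 mg/L × 908,000 L = 4,449,000 mg = 4449 g.
Product at 89.1% available chlorine: 4449 / 0.891 = 4993 g.

4.99 kg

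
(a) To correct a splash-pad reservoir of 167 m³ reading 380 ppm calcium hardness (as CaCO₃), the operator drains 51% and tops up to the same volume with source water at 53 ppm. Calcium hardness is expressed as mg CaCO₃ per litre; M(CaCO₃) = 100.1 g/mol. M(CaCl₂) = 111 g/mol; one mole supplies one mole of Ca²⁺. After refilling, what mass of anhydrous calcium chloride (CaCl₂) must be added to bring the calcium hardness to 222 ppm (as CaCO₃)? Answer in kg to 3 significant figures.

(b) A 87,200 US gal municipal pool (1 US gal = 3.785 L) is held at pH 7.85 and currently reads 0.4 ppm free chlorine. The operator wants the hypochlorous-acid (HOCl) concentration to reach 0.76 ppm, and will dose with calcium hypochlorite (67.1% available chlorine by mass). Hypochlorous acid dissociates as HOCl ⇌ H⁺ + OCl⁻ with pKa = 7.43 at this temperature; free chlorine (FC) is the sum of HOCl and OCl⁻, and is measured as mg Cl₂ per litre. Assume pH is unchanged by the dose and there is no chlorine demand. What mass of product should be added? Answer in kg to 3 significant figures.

(a) Volume: 167 m³ = 167,000 L.
(a) After draining 51% and refilling: 380 × 0.49 + 53 × 0.51 = 213.23 ppm.
(a) Deficit to target: 222 − 213.23 = 8.77 mg/L.
(a) As CaCO₃: 8.77 mg/L × 167,000 L = 1465 g; ÷ 100.1 = 14.63 mol Ca²⁺.
(a) Mass: 14.63 × 111 = 1624 g.

(b) Volume: 87,200 US gal × 3.785 L/gal = 330,052 L.
(b) [OCl⁻]/[HOCl] = 10^(pH − pKa) = 10^(7.85 − 7.43) = 2.63; fraction as HOCl = 1/(1 + 2.63) = 0.2755.
(b) Free chlorine required for 0.76 ppm HOCl: 0.76 / 0.2755 = 2.759 ppm.
(b) FC to add: 2.759 − 0.4 = 2.359 mg/L as Cl₂.
(b) Cl₂ equivalent: 2.359 mg/L × 330,052 L = 778.6 g.
(b) Product at 67.1% available Cl: 778.6 / 0.671 = 1160 g.

(a) 1.62 kg; (b) 1.16 kg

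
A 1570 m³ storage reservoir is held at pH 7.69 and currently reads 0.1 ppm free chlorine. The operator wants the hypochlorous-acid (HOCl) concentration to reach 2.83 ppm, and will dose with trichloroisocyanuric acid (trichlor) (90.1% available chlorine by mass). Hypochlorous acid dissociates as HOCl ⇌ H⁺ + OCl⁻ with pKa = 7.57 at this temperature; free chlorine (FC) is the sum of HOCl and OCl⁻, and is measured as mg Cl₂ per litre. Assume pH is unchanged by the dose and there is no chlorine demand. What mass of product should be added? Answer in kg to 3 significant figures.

Volume: 1570 m³ = 1,570,000 L.
[OCl⁻]/[HOCl] = 10^(pH − pKa) = 10^(7.69 − 7.57) = 1.318; fraction as HOCl = 1/(1 + 1.318) = 0.4314.
Free chlorine required for 2.83 ppm HOCl: 2.83 / 0.4314 = 6.561 ppm.
FC to add: 6.561 − 0.1 = 6.461 mg/L as Cl₂.
Cl₂ equivalent: 6.461 mg/L × 1,570,000 L = 10,140 g.
Product at 90.1% available Cl: 10,140 / 0.901 = 11,260 g.

11.3 kg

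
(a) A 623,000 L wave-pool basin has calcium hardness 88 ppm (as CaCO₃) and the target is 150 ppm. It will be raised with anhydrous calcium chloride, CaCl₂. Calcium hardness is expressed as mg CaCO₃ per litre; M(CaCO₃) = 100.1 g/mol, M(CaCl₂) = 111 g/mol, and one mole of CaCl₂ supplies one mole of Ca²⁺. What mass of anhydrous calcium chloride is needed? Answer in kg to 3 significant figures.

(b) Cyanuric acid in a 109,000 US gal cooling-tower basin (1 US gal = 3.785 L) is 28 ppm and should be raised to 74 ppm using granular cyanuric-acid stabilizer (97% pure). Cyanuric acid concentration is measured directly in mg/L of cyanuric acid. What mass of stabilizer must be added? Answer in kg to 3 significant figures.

(a) Hardness to add: (150 − 88) = 62 mg/L as CaCO₃ × 623,000 L = 38,630 g as CaCO₃.
(a) Moles of Ca²⁺ (1 mol Ca²⁺ ≡ 1 mol CaCO₃): 38,630 / 100.1 g/mol = 385.9 mol.
(a) Mass of CaCl₂: 385.9 × 111 = 42,830 g.

(b) Volume: 109,000 US gal × 3.785 L/gal = 412,565 L.
(b) CYA to add: (74 − 28) = 46 mg/L × 412,565 L = 18,980 g cyanuric acid.
(b) At 97% purity: 18,980 / 0.97 = 19,560 g product.

(a) 42.8 kg; (b) 19.6 kg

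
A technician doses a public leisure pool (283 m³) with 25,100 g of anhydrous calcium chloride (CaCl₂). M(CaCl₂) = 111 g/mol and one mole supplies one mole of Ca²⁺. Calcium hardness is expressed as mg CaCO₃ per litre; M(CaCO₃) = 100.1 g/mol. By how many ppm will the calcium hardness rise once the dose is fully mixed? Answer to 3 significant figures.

Volume: 283 m³ = 283,000 L.
Moles of Ca²⁺: 25,100 g ÷ 111 g/mol = 226.1 mol.
As CaCO₃: 226.1 mol × 100.1 g/mol = 22,640 g.
Rise: 22,640 g / 283,000 L × 1000 = 79.98 mg/L.

80.0 ppm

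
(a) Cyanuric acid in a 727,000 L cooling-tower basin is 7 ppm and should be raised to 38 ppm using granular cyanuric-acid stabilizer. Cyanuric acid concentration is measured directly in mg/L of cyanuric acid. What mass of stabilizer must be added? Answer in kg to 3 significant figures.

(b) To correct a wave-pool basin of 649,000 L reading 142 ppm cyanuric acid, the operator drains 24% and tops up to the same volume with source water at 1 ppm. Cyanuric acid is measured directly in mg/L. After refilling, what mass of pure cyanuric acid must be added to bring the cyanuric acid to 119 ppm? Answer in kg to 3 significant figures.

(a) 22.5 kg; (b) 7.04 kg

(a) CYA to add: (38 − 7) = 31 mg/L × 727,000 L = 22,540 g cyanuric acid.

(b) After draining 24% and refilling: 142 × 0.76 + 1 × 0.24 = 108.16 ppm.
(b) Deficit to target: 119 − 108.16 = 10.84 mg/L.
(b) Mass: 10.84 mg/L × 649,000 L = 7035 g cyanuric acid.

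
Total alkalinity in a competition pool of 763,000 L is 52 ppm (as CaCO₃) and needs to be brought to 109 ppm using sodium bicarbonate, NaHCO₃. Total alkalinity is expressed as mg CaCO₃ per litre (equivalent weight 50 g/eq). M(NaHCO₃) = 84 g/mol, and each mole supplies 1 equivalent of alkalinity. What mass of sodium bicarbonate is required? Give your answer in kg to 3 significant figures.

73.1 kg

Alkalinity to add: (109 − 52) = 57 mg/L as CaCO₃ × 763,000 L = 43,490 g as CaCO₃.
Equivalents: 43,490 g ÷ 50 g/eq = 869.8 eq.
NaHCO₃ supplies 1 eq per mole → 869.8 mol.
Mass: 869.8 mol × 84 g/mol = 73,060 g.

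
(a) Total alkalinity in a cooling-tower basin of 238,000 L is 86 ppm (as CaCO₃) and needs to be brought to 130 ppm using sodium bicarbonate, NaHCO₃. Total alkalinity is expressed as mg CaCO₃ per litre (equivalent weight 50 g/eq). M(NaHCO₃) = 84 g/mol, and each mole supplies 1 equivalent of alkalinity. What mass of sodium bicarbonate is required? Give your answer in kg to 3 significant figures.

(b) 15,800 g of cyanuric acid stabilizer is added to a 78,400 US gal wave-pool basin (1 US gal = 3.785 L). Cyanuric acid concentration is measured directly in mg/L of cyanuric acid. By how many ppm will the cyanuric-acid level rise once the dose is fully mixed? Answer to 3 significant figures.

(a) 17.6 kg; (b) 53.2 ppm

(a) Alkalinity to add: (130 − 86) = 44 mg/L as CaCO₃ × 238,000 L = 10,470 g as CaCO₃.
(a) Equivalents: 10,470 g ÷ 50 g/eq = 209.4 eq.
(a) NaHCO₃ supplies 1 eq per mole → 209.4 mol.
(a) Mass: 209.4 mol × 84 g/mol = 17,590 g.

(b) Volume: 78,400 US gal × 3.785 L/gal = 296,744 L.
(b) Rise: 15,800 g / 296,744 L × 1000 = 53.24 mg/L.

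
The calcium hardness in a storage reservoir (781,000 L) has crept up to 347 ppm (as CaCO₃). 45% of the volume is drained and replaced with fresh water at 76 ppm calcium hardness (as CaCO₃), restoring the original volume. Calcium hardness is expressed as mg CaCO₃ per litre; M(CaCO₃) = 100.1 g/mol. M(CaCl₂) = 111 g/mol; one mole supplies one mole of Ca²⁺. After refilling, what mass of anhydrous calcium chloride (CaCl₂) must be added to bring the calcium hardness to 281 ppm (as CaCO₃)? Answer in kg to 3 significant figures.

48.5 kg

After draining 45% and refilling: 347 × 0.55 + 76 × 0.45 = 225.05 ppm.
Deficit to target: 281 − 225.05 = 55.95 mg/L.
As CaCO₃: 55.95 mg/L × 781,000 L = 43,700 g; ÷ 100.1 = 436.5 mol Ca²⁺.
Mass: 436.5 × 111 = 48,460 g.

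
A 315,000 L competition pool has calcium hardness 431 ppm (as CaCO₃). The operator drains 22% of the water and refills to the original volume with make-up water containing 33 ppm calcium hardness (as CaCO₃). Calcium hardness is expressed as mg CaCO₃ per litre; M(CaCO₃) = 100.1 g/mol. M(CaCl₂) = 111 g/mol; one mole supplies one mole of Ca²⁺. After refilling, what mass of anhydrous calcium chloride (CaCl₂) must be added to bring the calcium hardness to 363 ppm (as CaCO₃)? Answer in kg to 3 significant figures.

6.83 kg

After draining 22% and refilling: 431 × 0.78 + 33 × 0.22 = 343.44 ppm.
Deficit to target: 363 − 343.44 = 19.56 mg/L.
As CaCO₃: 19.56 mg/L × 315,000 L = 6161 g; ÷ 100.1 = 61.55 mol Ca²⁺.
Mass: 61.55 × 111 = 6832 g.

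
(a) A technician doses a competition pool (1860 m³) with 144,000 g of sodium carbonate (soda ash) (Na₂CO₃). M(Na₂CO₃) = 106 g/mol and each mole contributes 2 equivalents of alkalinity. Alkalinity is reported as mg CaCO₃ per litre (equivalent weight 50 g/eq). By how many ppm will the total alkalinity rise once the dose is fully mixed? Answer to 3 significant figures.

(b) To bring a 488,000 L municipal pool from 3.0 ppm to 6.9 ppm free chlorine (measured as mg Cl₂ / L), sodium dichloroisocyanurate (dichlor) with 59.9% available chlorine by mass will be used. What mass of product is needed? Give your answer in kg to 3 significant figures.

(a) 73.0 ppm; (b) 3.18 kg

(a) Volume: 1860 m³ = 1,860,000 L.
(a) Moles of Na₂CO₃: 144,000 g ÷ 106 g/mol = 1358 mol → 2717 eq of alkalinity.
(a) As CaCO₃: 2717 eq × 50 g/eq = 135,800 g.
(a) Rise: 135,800 g / 1,860,000 L × 1000 = 73.04 mg/L.

(b) Chlorine deficit: 6.9 − 3.0 = 3.9 ppm = 3.9 mg/L as Cl₂.
(b) Cl₂ equivalent needed: 3.9 mg/L × 488,000 L = 1,903,000 mg = 1903 g.
(b) Product at 59.9% available chlorine: 1903 / 0.599 = 3177 g.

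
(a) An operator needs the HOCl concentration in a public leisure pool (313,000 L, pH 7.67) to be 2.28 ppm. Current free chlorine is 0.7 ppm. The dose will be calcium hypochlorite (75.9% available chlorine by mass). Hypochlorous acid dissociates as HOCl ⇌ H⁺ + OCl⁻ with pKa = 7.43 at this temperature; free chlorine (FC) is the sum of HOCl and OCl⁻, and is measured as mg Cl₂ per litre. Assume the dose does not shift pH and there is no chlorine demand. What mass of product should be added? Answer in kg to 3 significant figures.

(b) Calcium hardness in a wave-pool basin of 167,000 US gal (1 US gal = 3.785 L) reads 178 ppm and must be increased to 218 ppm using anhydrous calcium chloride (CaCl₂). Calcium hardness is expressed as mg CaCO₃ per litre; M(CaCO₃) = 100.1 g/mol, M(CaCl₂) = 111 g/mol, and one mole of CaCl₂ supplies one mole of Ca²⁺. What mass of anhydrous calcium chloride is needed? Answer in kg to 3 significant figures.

(a) [OCl⁻]/[HOCl] = 10^(pH − pKa) = 10^(7.67 − 7.43) = 1.738; fraction as HOCl = 1/(1 + 1.738) = 0.3653.
(a) Free chlorine required for 2.28 ppm HOCl: 2.28 / 0.3653 = 6.242 ppm.
(a) FC to add: 6.242 − 0.7 = 5.542 mg/L as Cl₂.
(a) Cl₂ equivalent: 5.542 mg/L × 313,000 L = 1735 g.
(a) Product at 75.9% available Cl: 1735 / 0.759 = 2286 g.

(b) Volume: 167,000 US gal × 3.785 L/gal = 632,095 L.
(b) Hardness to add: (218 − 178) = 40 mg/L as CaCO₃ × 632,095 L = 25,280 g as CaCO₃.
(b) Moles of Ca²⁺ (1 mol Ca²⁺ ≡ 1 mol CaCO₃): 25,280 / 100.1 g/mol = 252.6 mol.
(b) Mass of CaCl₂: 252.6 × 111 = 28,040 g.

(a) 2.29 kg; (b) 28.0 kg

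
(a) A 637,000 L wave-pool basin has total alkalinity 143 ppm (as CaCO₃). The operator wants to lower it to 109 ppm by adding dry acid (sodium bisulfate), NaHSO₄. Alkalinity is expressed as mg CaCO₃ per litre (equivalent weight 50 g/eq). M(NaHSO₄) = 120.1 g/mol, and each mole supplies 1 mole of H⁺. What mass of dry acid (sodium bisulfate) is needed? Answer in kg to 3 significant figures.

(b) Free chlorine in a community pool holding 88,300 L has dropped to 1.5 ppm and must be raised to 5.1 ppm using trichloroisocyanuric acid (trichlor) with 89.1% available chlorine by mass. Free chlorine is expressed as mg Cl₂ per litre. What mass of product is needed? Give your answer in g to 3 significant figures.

(a) 52.0 kg; (b) 357 g

(a) Alkalinity to neutralize: (143 − 109) = 34 mg/L as CaCO₃ × 637,000 L = 21,660 g as CaCO₃.
(a) Equivalents of H⁺ required: 21,660 ÷ 50 g/eq = 433.2 eq = 433.2 mol NaHSO₄.
(a) Mass of NaHSO₄: 433.2 × 120.1 = 52,020 g.

(b) Chlorine deficit: 5.1 − 1.5 = 3.6 ppm = 3.6 mg/L as Cl₂.
(b) Cl₂ equivalent needed: 3.6 mg/L × 88,300 L = 317,900 mg = 317.9 g.
(b) Product at 89.1% available chlorine: 317.9 / 0.891 = 356.8 g.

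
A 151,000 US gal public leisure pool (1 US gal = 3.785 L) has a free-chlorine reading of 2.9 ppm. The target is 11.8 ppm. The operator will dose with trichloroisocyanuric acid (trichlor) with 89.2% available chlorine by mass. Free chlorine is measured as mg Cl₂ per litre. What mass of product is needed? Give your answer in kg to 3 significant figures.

5.70 kg

Volume: 151,000 US gal × 3.785 L/gal = 571,535 L.
Chlorine deficit: 11.8 − 2.9 = 8.9 ppm = 8.9 mg/L as Cl₂.
Cl₂ equivalent needed: 8.9 mg/L × 571,535 L = 5,087,000 mg = 5087 g.
Product at 89.2% available chlorine: 5087 / 0.892 = 5703 g.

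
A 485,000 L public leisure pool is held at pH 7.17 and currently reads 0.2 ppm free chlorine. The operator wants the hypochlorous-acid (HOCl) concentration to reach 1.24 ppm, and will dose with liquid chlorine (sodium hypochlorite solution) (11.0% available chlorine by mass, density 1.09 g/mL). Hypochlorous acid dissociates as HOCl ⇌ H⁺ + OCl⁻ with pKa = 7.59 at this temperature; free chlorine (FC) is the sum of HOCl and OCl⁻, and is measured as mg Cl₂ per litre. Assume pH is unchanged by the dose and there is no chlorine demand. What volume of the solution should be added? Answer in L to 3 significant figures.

[OCl⁻]/[HOCl] = 10^(pH − pKa) = 10^(7.17 − 7.59) = 0.3802; fraction as HOCl = 1/(1 + 0.3802) = 0.7245.
Free chlorine required for 1.24 ppm HOCl: 1.24 / 0.7245 = 1.711 ppm.
FC to add: 1.711 − 0.2 = 1.511 mg/L as Cl₂.
Cl₂ equivalent: 1.511 mg/L × 485,000 L = 733 g.
Product at 11.0% available Cl: 733 / 0.11 = 6664 g.
Volume: 6664 g ÷ 1.09 g/mL = 6114 mL.

6.11 L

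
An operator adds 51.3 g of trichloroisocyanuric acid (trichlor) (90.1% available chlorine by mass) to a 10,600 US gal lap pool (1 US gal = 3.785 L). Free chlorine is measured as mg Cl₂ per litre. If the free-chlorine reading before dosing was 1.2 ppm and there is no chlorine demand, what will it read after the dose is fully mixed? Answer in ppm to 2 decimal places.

2.35 ppm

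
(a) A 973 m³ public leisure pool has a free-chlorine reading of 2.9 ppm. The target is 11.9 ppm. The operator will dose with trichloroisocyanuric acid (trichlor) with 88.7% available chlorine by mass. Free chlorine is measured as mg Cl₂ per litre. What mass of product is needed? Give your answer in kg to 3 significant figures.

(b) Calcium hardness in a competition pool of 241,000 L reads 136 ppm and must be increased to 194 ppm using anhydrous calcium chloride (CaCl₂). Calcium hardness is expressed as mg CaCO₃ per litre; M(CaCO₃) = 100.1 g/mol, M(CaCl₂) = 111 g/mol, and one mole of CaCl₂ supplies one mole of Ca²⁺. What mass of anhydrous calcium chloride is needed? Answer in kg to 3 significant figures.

(a) Volume: 973 m³ = 973,000 L.
(a) Chlorine deficit: 11.9 − 2.9 = 9 ppm = 9 mg/L as Cl₂.
(a) Cl₂ equivalent needed: 9 mg/L × 973,000 L = 8,757,000 mg = 8757 g.
(a) Product at 88.7% available chlorine: 8757 / 0.887 = 9873 g.

(b) Hardness to add: (194 − 136) = 58 mg/L as CaCO₃ × 241,000 L = 13,980 g as CaCO₃.
(b) Moles of Ca²⁺ (1 mol Ca²⁺ ≡ 1 mol CaCO₃): 13,980 / 100.1 g/mol = 139.6 mol.
(b) Mass of CaCl₂: 139.6 × 111 = 15,500 g.

(a) 9.87 kg; (b) 15.5 kg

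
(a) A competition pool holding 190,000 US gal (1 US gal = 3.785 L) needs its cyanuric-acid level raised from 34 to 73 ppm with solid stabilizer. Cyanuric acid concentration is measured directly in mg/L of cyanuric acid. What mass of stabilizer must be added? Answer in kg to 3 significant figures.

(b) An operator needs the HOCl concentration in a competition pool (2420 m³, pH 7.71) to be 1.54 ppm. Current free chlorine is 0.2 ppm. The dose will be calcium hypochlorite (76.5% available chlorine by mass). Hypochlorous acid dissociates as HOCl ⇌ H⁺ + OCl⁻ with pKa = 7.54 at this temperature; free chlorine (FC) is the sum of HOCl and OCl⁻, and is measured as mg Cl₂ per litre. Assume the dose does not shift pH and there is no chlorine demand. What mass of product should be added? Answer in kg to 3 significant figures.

(a) 28.0 kg; (b) 11.4 kg

(a) Volume: 190,000 US gal × 3.785 L/gal = 719,150 L.
(a) CYA to add: (73 − 34) = 39 mg/L × 719,150 L = 28,050 g cyanuric acid.

(b) Volume: 2420 m³ = 2,420,000 L.
(b) [OCl⁻]/[HOCl] = 10^(pH − pKa) = 10^(7.71 − 7.54) = 1.479; fraction as HOCl = 1/(1 + 1.479) = 0.4034.
(b) Free chlorine required for 1.54 ppm HOCl: 1.54 / 0.4034 = 3.818 ppm.
(b) FC to add: 3.818 − 0.2 = 3.618 mg/L as Cl₂.
(b) Cl₂ equivalent: 3.618 mg/L × 2,420,000 L = 8755 g.
(b) Product at 76.5% available Cl: 8755 / 0.765 = 11,440 g.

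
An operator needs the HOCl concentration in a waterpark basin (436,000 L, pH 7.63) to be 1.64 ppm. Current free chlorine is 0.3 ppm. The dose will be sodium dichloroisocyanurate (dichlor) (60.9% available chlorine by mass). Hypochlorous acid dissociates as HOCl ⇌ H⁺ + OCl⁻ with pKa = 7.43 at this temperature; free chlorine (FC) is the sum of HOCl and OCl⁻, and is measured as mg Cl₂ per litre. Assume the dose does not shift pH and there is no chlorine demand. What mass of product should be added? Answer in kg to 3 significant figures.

2.82 kg

[OCl⁻]/[HOCl] = 10^(pH − pKa) = 10^(7.63 − 7.43) = 1.585; fraction as HOCl = 1/(1 + 1.585) = 0.3869.
Free chlorine required for 1.64 ppm HOCl: 1.64 / 0.3869 = 4.239 ppm.
FC to add: 4.239 − 0.3 = 3.939 mg/L as Cl₂.
Cl₂ equivalent: 3.939 mg/L × 436,000 L = 1718 g.
Product at 60.9% available Cl: 1718 / 0.609 = 2820 g.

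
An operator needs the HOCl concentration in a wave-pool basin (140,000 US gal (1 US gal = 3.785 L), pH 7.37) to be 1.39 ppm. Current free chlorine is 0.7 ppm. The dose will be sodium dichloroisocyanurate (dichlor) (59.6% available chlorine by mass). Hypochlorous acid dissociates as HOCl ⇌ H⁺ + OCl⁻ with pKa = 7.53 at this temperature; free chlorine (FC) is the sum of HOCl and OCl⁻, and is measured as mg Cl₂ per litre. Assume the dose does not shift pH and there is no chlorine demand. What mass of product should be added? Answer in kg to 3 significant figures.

Volume: 140,000 US gal × 3.785 L/gal = 529,900 L.
[OCl⁻]/[HOCl] = 10^(pH − pKa) = 10^(7.37 − 7.53) = 0.6918; fraction as HOCl = 1/(1 + 0.6918) = 0.5911.
Free chlorine required for 1.39 ppm HOCl: 1.39 / 0.5911 = 2.352 ppm.
FC to add: 2.352 − 0.7 = 1.652 mg/L as Cl₂.
Cl₂ equivalent: 1.652 mg/L × 529,900 L = 875.2 g.
Product at 59.6% available Cl: 875.2 / 0.596 = 1468 g.

1.47 kg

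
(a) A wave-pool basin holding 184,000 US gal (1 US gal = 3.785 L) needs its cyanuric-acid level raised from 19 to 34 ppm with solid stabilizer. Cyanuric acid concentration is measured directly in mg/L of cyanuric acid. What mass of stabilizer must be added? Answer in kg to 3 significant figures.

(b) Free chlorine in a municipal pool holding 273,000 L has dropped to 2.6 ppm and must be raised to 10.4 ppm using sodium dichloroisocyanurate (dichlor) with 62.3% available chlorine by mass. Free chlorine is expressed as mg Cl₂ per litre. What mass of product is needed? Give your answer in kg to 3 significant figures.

(a) 10.4 kg; (b) 3.42 kg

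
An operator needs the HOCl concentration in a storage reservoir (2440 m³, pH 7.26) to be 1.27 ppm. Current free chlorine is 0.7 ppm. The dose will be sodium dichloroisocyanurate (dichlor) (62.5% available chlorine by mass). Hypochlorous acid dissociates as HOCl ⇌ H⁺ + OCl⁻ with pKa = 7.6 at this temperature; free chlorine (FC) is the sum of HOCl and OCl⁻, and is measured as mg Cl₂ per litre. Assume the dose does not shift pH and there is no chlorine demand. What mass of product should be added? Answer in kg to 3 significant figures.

Volume: 2440 m³ = 2,440,000 L.
[OCl⁻]/[HOCl] = 10^(pH − pKa) = 10^(7.26 − 7.6) = 0.4571; fraction as HOCl = 1/(1 + 0.4571) = 0.6863.
Free chlorine required for 1.27 ppm HOCl: 1.27 / 0.6863 = 1.851 ppm.
FC to add: 1.851 − 0.7 = 1.151 mg/L as Cl₂.
Cl₂ equivalent: 1.151 mg/L × 2,440,000 L = 2807 g.
Product at 62.5% available Cl: 2807 / 0.625 = 4492 g.

4.49 kg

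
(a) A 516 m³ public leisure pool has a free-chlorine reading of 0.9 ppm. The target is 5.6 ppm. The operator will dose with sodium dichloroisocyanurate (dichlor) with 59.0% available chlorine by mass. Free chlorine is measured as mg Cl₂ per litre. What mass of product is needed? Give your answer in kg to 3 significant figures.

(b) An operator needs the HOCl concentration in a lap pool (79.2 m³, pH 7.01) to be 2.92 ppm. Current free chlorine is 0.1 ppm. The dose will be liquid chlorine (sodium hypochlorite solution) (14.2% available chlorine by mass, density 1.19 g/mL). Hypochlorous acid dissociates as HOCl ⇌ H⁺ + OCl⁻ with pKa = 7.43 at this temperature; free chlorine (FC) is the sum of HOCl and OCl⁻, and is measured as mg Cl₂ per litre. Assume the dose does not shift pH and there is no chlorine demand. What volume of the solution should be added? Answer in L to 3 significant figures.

(a) 4.11 kg; (b) 1.84 L

(a) Volume: 516 m³ = 516,000 L.
(a) Chlorine deficit: 5.6 − 0.9 = 4.7 ppm = 4.7 mg/L as Cl₂.
(a) Cl₂ equivalent needed: 4.7 mg/L × 516,000 L = 2,425,000 mg = 2425 g.
(a) Product at 59.0% available chlorine: 2425 / 0.59 = 4111 g.

(b) Volume: 79.2 m³ = 79,200 L.
(b) [OCl⁻]/[HOCl] = 10^(pH − pKa) = 10^(7.01 − 7.43) = 0.3802; fraction as HOCl = 1/(1 + 0.3802) = 0.7245.
(b) Free chlorine required for 2.92 ppm HOCl: 2.92 / 0.7245 = 4.03 ppm.
(b) FC to add: 4.03 − 0.1 = 3.93 mg/L as Cl₂.
(b) Cl₂ equivalent: 3.93 mg/L × 79,200 L = 311.3 g.
(b) Product at 14.2% available Cl: 311.3 / 0.142 = 2192 g.
(b) Volume: 2192 g ÷ 1.19 g/mL = 1842 mL.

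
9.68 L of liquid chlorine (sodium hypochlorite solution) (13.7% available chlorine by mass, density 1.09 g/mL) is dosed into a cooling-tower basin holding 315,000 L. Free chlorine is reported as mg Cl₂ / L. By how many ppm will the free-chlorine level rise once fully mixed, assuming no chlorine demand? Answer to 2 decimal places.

Mass of solution: 9.68 L × 1000 mL/L × 1.09 g/mL = 10,550 g.
Available chlorine delivered: 10,550 g × 0.137 = 1446 g as Cl₂.
Concentration rise: 1446 g / 315,000 L = 4.589 mg/L = 4.59 ppm.

4.59 ppm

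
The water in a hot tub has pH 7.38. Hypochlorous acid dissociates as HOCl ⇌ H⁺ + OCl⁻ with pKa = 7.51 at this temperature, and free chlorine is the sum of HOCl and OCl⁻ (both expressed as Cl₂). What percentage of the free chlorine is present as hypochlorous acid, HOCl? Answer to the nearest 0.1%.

57.4%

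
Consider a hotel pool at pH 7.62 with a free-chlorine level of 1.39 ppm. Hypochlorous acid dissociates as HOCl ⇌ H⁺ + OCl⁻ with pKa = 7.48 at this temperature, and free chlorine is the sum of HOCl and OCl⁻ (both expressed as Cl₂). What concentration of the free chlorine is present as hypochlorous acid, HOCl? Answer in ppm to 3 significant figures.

[OCl⁻]/[HOCl] = 10^(pH − pKa) = 10^(7.62 − 7.48) = 10^0.14 = 1.38.
Fraction as HOCl = 1 / (1 + 1.38) = 0.4201.
HOCl = 0.4201 × 1.39 ppm = 0.5839 ppm.

0.584 ppm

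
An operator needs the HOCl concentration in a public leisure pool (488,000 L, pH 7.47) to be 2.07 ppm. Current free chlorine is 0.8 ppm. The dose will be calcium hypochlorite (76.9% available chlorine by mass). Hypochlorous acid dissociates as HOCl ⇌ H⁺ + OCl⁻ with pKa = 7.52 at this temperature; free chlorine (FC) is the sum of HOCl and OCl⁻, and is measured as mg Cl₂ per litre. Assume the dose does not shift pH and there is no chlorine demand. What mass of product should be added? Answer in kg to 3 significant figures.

[OCl⁻]/[HOCl] = 10^(pH − pKa) = 10^(7.47 − 7.52) = 0.8913; fraction as HOCl = 1/(1 + 0.8913) = 0.5288.
Free chlorine required for 2.07 ppm HOCl: 2.07 / 0.5288 = 3.915 ppm.
FC to add: 3.915 − 0.8 = 3.115 mg/L as Cl₂.
Cl₂ equivalent: 3.115 mg/L × 488,000 L = 1520 g.
Product at 76.9% available Cl: 1520 / 0.769 = 1977 g.

1.98 kg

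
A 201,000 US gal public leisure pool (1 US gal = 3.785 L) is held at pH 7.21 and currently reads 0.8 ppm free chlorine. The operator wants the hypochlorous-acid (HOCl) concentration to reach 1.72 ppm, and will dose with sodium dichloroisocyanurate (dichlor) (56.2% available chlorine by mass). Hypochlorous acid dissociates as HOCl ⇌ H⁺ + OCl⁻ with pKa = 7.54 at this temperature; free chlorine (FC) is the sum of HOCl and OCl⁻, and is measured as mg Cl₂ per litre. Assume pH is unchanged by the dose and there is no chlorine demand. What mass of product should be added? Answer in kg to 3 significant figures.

2.33 kg

Volume: 201,000 US gal × 3.785 L/gal = 760,785 L.
[OCl⁻]/[HOCl] = 10^(pH − pKa) = 10^(7.21 − 7.54) = 0.4677; fraction as HOCl = 1/(1 + 0.4677) = 0.6813.
Free chlorine required for 1.72 ppm HOCl: 1.72 / 0.6813 = 2.525 ppm.
FC to add: 2.525 − 0.8 = 1.725 mg/L as Cl₂.
Cl₂ equivalent: 1.725 mg/L × 760,785 L = 1312 g.
Product at 56.2% available Cl: 1312 / 0.562 = 2334 g.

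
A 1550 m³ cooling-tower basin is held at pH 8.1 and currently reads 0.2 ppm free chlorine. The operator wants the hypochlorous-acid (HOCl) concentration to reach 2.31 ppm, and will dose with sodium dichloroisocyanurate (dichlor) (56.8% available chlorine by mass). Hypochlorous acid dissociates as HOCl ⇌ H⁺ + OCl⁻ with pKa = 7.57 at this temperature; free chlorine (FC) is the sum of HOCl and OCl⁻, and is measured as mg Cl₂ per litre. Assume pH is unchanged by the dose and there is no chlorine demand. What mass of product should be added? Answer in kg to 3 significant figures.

27.1 kg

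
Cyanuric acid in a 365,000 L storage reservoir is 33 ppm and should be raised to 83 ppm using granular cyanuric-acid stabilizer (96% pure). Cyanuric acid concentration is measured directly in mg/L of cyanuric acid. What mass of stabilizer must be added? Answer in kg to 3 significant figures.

19.0 kg

CYA to add: (83 − 33) = 50 mg/L × 365,000 L = 18,250 g cyanuric acid.
At 96% purity: 18,250 / 0.96 = 19,010 g product.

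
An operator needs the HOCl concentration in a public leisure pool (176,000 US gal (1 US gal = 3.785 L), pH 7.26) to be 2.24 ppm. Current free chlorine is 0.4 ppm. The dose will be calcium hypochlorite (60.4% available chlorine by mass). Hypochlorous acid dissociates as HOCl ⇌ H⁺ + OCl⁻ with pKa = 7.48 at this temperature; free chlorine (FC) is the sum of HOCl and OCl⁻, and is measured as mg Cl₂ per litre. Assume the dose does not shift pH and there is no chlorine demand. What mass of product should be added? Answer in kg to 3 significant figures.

3.52 kg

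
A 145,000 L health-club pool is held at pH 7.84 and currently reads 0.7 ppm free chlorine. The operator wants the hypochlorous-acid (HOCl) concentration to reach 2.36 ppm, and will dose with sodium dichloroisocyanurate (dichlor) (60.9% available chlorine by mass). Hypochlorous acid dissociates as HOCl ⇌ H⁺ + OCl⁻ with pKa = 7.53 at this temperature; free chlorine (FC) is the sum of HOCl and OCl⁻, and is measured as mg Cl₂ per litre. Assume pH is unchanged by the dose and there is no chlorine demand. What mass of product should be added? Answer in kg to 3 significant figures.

1.54 kg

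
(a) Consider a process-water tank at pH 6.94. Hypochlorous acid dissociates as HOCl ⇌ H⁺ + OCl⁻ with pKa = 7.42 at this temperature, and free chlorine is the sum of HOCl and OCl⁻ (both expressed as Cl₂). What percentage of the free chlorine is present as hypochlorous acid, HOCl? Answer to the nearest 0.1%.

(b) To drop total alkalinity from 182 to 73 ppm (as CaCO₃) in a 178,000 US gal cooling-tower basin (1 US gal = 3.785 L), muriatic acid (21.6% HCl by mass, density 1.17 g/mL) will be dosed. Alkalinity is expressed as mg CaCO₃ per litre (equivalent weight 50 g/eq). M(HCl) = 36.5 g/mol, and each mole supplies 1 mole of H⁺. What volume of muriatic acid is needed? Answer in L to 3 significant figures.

(a) 75.1%; (b) 212 L

(a) [OCl⁻]/[HOCl] = 10^(pH − pKa) = 10^(6.94 − 7.42) = 10^-0.48 = 0.3311.
(a) Fraction as HOCl = 1 / (1 + 0.3311) = 0.7512.

(b) Volume: 178,000 US gal × 3.785 L/gal = 673,730 L.
(b) Alkalinity to neutralize: (182 − 73) = 109 mg/L as CaCO₃ × 673,730 L = 73,440 g as CaCO₃.
(b) Equivalents of H⁺ required: 73,440 ÷ 50 g/eq = 1469 eq = 1469 mol HCl.
(b) Mass of HCl: 1469 × 36.5 = 53,610 g.
(b) Mass of 21.6% solution: 53,610 / 0.216 = 248,200 g.
(b) Volume: 248,200 g ÷ 1.17 g/mL = 212,100 mL.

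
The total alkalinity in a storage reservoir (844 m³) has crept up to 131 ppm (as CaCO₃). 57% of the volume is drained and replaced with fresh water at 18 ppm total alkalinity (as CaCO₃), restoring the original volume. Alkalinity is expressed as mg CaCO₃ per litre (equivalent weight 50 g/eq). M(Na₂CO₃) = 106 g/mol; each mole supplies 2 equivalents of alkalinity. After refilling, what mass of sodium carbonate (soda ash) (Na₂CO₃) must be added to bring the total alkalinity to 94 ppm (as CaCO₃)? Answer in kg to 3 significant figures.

24.5 kg

Volume: 844 m³ = 844,000 L.
After draining 57% and refilling: 131 × 0.43 + 18 × 0.57 = 66.59 ppm.
Deficit to target: 94 − 66.59 = 27.41 mg/L.
As CaCO₃: 27.41 mg/L × 844,000 L = 23,130 g; ÷ 50 g/eq ÷ 2 = 231.3 mol Na₂CO₃.
Mass: 231.3 × 106 = 24,520 g.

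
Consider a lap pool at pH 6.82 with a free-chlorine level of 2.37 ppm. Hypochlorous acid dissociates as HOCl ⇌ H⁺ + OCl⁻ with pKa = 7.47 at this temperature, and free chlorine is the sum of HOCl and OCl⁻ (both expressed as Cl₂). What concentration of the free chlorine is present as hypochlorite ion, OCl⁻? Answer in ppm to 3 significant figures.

0.434 ppm

[OCl⁻]/[HOCl] = 10^(pH − pKa) = 10^(6.82 − 7.47) = 10^-0.65 = 0.2239.
Fraction as HOCl = 1 / (1 + 0.2239) = 0.8171.
OCl⁻ = (1 − 0.8171) × 2.37 ppm = 0.4335 ppm.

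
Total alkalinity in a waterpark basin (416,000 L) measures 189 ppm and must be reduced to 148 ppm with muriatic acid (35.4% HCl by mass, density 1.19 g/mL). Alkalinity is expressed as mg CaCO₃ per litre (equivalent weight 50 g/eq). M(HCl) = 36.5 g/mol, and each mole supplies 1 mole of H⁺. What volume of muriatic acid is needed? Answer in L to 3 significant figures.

Alkalinity to neutralize: (189 − 148) = 41 mg/L as CaCO₃ × 416,000 L = 17,060 g as CaCO₃.
Equivalents of H⁺ required: 17,060 ÷ 50 g/eq = 341.1 eq = 341.1 mol HCl.
Mass of HCl: 341.1 × 36.5 = 12,450 g.
Mass of 35.4% solution: 12,450 / 0.354 = 35,170 g.
Volume: 35,170 g ÷ 1.19 g/mL = 29,560 mL.

29.6 L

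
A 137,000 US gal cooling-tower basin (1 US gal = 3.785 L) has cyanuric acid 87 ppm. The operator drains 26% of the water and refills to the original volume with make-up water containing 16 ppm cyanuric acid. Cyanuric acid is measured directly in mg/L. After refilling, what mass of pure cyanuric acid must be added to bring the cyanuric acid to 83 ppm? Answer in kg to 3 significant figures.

7.50 kg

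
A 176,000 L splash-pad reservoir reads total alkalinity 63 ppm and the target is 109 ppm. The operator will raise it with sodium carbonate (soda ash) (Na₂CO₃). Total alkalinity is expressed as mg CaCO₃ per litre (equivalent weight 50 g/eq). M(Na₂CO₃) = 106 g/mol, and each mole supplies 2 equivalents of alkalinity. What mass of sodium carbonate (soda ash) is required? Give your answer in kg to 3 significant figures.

8.58 kg

Alkalinity to add: (109 − 63) = 46 mg/L as CaCO₃ × 176,000 L = 8096 g as CaCO₃.
Equivalents: 8096 g ÷ 50 g/eq = 161.9 eq.
Each mole of Na₂CO₃ supplies 2 eq, so 161.9 / 2 = 80.96 mol.
Mass: 80.96 mol × 106 g/mol = 8582 g.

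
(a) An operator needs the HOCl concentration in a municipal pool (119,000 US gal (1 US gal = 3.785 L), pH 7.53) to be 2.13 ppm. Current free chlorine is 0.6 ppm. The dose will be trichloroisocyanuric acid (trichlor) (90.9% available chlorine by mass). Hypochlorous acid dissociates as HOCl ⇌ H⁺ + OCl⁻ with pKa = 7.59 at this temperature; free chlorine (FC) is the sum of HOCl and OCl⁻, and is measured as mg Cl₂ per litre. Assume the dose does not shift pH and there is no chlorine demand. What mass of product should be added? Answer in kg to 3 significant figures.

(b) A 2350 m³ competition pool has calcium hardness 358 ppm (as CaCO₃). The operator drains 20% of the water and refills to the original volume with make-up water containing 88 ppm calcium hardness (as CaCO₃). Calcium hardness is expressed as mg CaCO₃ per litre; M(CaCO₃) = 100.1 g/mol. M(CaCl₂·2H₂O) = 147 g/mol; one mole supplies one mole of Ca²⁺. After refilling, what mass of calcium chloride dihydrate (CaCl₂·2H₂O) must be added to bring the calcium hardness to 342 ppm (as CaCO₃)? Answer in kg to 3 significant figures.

(a) 1.68 kg; (b) 131 kg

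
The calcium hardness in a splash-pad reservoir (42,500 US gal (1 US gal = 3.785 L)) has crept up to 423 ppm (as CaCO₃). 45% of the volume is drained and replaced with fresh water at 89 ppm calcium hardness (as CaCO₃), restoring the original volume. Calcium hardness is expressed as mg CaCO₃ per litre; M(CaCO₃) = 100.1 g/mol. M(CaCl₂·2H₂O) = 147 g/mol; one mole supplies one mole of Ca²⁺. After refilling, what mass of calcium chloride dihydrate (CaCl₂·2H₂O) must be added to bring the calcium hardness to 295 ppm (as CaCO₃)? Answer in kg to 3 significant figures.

Volume: 42,500 US gal × 3.785 L/gal = 160,862 L.
After draining 45% and refilling: 423 × 0.55 + 89 × 0.45 = 272.7 ppm.
Deficit to target: 295 − 272.7 = 22.3 mg/L.
As CaCO₃: 22.3 mg/L × 160,862 L = 3587 g; ÷ 100.1 = 35.84 mol Ca²⁺.
Mass: 35.84 × 147 = 5268 g.

5.27 kg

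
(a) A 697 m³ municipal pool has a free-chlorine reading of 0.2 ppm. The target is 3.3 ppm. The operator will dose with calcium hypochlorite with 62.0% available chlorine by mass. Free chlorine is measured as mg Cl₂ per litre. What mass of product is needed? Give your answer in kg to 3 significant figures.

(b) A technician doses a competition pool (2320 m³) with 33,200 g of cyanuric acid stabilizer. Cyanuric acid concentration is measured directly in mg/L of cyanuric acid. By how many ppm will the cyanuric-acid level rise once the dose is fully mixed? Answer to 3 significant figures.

(a) 3.48 kg; (b) 14.3 ppm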